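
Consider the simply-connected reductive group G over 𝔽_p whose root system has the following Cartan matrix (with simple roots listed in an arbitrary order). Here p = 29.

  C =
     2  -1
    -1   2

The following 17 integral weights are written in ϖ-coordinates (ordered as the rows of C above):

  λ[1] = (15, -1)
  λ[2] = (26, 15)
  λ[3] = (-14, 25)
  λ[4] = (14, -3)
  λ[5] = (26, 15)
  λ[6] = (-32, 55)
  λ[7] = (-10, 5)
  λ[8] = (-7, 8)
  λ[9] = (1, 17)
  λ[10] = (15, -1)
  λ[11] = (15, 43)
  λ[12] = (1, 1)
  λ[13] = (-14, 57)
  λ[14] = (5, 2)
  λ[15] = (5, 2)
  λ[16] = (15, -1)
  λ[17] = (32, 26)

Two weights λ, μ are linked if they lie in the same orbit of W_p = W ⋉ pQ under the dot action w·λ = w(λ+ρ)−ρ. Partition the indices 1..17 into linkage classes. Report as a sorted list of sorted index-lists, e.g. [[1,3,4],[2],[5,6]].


Dynkin diagram of C (from the 2 off-diagonal −1 entries): A_2.

Each λ_j+ρ reduced to Ā_29; 2-tuples below use C's row order:

    1: (16, 0)
    2: (13, 2)
    3: (13, 13)
    4: (13, 2)
    5: (13, 2)
    6: (2, 2)
    7: (6, 3)
    8: (6, 3)
    9: (2, 18)
    10: (16, 0)
    11: (13, 2)
    12: (2, 2)
    13: (16, 0)
    14: (6, 3)
    15: (6, 3)
    16: (16, 0)
    17: (2, 2)

6 distinct reps among the 17 weights ⇒ 6 W_29-linkage classes:

[[1, 10, 13, 16], [2, 4, 5, 11], [3], [6, 12, 17], [7, 8, 14, 15], [9]]


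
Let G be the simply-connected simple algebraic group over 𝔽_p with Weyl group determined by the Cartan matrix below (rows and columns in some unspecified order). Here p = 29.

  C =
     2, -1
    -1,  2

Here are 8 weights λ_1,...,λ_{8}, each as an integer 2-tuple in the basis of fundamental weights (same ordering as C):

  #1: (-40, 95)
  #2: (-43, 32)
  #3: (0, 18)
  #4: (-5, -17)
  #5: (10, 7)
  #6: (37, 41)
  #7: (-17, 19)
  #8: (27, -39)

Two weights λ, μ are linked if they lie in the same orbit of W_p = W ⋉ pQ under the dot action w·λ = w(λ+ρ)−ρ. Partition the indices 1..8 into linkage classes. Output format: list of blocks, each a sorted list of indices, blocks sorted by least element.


C ↔ A_2 under row/col permutation; |W(A_2)| = 6.

λ_j+ρ reflected into Ā_29 (⟨·,θ^∨⟩≤29); 2-tuples as given:

  1: (1, 19)
  2: (16, 4)
  3: (1, 19)
  4: (16, 4)
  5: (11, 8)
  6: (9, 13)
  7: (16, 4)
  8: (1, 19)

The 8 indices split into 4 linkage classes (same alcove rep ⇔ same W_29-dot-orbit):

[[1, 3, 8], [2, 4, 7], [5], [6]]


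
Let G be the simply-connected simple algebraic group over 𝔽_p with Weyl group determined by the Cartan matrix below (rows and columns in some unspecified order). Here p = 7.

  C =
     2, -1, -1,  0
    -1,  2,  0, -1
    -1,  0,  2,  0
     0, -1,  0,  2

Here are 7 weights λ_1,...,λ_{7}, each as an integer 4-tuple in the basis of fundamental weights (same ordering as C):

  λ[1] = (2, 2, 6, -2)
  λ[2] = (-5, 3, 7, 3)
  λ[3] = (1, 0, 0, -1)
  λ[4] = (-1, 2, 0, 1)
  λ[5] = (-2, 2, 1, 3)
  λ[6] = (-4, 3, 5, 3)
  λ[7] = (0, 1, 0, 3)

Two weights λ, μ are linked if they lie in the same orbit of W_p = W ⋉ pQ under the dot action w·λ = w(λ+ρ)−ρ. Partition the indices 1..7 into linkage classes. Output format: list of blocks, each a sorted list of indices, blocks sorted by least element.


C ↔ A_4 under row/col permutation; |W(A_4)| = 120.

Ā_7 reps of the 7 weights (A_4, coords as presented):

  1: (0, 3, 1, 2)
  2: (2, 1, 1, 0)
  3: (2, 1, 1, 0)
  4: (0, 3, 1, 2)
  5: (1, 2, 0, 3)
  6: (2, 1, 1, 0)
  7: (1, 2, 0, 3)

Partition of {1..7} into 3 W_7-dot-orbits:

[[1, 4], [2, 3, 6], [5, 7]]


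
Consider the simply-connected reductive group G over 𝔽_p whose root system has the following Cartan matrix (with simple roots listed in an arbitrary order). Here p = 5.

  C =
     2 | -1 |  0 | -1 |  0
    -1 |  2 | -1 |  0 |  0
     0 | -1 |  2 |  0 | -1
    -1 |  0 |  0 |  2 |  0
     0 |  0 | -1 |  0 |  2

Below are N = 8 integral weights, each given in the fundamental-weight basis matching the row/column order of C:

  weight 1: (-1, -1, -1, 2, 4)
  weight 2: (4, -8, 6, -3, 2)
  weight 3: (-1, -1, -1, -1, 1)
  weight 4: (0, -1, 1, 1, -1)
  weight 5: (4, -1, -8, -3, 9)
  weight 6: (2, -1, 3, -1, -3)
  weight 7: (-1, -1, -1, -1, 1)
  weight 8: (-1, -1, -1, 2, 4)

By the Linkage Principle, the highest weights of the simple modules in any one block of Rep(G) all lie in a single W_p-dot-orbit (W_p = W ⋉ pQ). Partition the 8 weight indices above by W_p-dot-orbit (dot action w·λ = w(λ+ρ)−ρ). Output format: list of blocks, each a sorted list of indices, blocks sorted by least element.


Cartan matrix: type A_5 (|W|=720); un-permuting the 5 rows.

Ā_5 reps of the 8 weights (A_5, coords as presented):

  λ_1+ρ ↦ (0, 0, 0, 0, 2);  λ_2+ρ ↦ (1, 0, 2, 2, 0);  λ_3+ρ ↦ (0, 0, 0, 0, 2);  λ_4+ρ ↦ (1, 0, 2, 2, 0);  λ_5+ρ ↦ (1, 0, 2, 2, 0);  λ_6+ρ ↦ (1, 0, 2, 2, 0);  λ_7+ρ ↦ (0, 0, 0, 0, 2);  λ_8+ρ ↦ (0, 0, 0, 0, 2)

These 8 weights hit 2 W_5-dot-orbits; sizes (4, 4):

[[1, 3, 7, 8], [2, 4, 5, 6]]


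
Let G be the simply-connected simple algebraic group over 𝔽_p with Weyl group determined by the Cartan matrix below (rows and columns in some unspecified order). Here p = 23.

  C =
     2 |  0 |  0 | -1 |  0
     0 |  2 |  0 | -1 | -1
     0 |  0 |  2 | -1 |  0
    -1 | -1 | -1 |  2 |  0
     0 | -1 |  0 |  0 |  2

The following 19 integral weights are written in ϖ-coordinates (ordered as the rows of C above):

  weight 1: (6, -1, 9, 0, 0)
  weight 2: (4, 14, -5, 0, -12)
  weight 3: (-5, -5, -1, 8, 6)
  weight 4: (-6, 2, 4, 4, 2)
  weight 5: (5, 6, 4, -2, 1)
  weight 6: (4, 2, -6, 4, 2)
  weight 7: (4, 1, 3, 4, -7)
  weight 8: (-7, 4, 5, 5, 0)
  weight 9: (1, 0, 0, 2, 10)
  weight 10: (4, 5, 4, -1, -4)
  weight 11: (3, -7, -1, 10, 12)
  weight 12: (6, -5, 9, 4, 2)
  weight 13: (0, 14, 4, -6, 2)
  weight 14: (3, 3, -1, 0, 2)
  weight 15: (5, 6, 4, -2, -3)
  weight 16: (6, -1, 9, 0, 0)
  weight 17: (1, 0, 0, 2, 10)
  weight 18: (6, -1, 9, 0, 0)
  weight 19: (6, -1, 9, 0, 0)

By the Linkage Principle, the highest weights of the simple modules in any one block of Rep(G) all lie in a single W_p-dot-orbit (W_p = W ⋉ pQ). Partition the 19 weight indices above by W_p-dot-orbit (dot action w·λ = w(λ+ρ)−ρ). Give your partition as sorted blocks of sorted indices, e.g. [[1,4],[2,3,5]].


Cartan matrix: type D_5 (|W|=1920); un-permuting the 5 rows.

Each λ_j+ρ reduced to Ā_23; 5-tuples below use C's row order:

  1: (7, 0, 10, 1, 1);  2: (2, 1, 1, 3, 11);  3: (4, 4, 0, 1, 3);  4: (5, 3, 5, 0, 3);  5: (5, 4, 4, 1, 2);  6: (5, 3, 5, 0, 3);  7: (5, 4, 4, 1, 2);  8: (6, 5, 6, 0, 1);  9: (2, 1, 1, 3, 11);  10: (5, 3, 5, 0, 3);  11: (4, 4, 0, 1, 3);  12: (7, 0, 10, 1, 1);  13: (4, 4, 0, 1, 3);  14: (4, 4, 0, 1, 3);  15: (5, 4, 4, 1, 2);  16: (7, 0, 10, 1, 1);  17: (2, 1, 1, 3, 11);  18: (7, 0, 10, 1, 1);  19: (7, 0, 10, 1, 1)

6 distinct reps among the 19 weights ⇒ 6 W_23-linkage classes:

[[1, 12, 16, 18, 19], [2, 9, 17], [3, 11, 13, 14], [4, 6, 10], [5, 7, 15], [8]]


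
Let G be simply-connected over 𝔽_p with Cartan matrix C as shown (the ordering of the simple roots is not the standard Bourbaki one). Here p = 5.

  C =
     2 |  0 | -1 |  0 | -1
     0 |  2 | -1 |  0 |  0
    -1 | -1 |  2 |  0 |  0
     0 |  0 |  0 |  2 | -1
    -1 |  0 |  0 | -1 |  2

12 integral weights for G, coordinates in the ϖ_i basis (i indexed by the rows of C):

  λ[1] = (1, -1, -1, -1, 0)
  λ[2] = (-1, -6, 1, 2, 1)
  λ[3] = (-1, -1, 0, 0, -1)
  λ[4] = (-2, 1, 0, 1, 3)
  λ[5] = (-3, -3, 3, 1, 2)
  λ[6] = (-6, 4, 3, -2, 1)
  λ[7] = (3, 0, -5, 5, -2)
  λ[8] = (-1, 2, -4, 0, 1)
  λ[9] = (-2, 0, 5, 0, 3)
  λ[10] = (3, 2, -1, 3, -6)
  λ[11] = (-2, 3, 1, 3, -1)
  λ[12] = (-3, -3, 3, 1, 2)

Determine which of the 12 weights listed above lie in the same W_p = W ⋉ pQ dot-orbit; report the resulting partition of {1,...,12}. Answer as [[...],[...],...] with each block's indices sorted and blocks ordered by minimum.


Type A_5, rank 5, |W|=720; reorder rows/cols to standard.

Ā_5 reps of the 12 weights (A_5, coords as presented):

  λ_1 → (2, 0, 0, 0, 1);  λ_2 → (2, 0, 0, 0, 1);  λ_3 → (0, 0, 1, 1, 0);  λ_4 → (0, 0, 1, 1, 2);  λ_5 → (2, 0, 0, 0, 1);  λ_6 → (0, 0, 1, 1, 0);  λ_7 → (0, 0, 1, 1, 0);  λ_8 → (2, 0, 0, 0, 1);  λ_9 → (0, 0, 1, 1, 0);  λ_10 → (0, 0, 1, 1, 2);  λ_11 → (0, 0, 1, 1, 0);  λ_12 → (2, 0, 0, 0, 1)

These 12 weights hit 3 W_5-dot-orbits; sizes (5, 5, 2):

[[1, 2, 5, 8, 12], [3, 6, 7, 9, 11], [4, 10]]


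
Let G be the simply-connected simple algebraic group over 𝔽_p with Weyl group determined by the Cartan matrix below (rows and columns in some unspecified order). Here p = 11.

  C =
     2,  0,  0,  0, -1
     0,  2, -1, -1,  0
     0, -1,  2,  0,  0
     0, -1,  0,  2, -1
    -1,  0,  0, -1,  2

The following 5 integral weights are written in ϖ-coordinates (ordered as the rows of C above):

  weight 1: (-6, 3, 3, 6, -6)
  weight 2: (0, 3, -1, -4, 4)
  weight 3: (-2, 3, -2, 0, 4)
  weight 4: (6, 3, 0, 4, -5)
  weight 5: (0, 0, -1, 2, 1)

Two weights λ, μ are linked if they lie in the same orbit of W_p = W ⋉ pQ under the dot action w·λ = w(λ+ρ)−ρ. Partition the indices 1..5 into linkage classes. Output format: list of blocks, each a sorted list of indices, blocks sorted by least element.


Cartan matrix: type A_5 (|W|=720); un-permuting the 5 rows.

λ_j+ρ reflected into Ā_11 (⟨·,θ^∨⟩≤11); 5-tuples as given:

  [1] (1, 1, 0, 3, 2) · [2] (1, 1, 0, 3, 2) · [3] (1, 3, 1, 1, 4) · [4] (1, 3, 1, 1, 4) · [5] (1, 1, 0, 3, 2)

2 distinct reps among the 5 weights ⇒ 2 W_11-linkage classes:

[[1, 2, 5], [3, 4]]


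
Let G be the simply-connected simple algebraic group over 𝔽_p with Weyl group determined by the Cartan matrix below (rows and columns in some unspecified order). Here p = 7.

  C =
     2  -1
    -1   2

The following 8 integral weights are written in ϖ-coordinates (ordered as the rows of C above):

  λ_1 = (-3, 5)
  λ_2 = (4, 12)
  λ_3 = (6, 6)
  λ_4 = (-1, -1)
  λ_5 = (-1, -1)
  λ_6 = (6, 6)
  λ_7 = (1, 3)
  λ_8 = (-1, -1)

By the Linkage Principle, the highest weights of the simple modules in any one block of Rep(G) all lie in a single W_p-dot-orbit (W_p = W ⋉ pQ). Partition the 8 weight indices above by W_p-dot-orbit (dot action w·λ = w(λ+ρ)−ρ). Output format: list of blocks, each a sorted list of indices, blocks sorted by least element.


A_2 Cartan matrix, 2 simple roots permuted; ρ=(1,1).

Alcove-folded reps (p=7, 8 weights, presented ϖ-order):

  1: (2, 4)
  2: (2, 4)
  3: (0, 0)
  4: (0, 0)
  5: (0, 0)
  6: (0, 0)
  7: (2, 4)
  8: (0, 0)

Linkage partition of the 8 weights (2 classes, p=7):

[[1, 2, 7], [3, 4, 5, 6, 8]]


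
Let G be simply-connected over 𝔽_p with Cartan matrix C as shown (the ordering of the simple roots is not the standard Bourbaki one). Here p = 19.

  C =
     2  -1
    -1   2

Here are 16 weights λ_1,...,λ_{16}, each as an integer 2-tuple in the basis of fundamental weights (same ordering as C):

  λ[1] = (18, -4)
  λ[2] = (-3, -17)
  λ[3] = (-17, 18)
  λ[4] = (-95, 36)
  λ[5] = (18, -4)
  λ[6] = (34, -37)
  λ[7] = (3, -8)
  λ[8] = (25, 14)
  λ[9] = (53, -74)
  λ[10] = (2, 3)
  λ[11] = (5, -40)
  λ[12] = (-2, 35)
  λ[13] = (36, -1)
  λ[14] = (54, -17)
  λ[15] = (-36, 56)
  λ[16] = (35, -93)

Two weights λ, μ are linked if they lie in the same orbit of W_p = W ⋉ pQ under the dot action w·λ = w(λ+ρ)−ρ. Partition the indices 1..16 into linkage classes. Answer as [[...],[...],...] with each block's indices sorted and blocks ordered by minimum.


Type A_2, rank 2, |W|=6; reorder rows/cols to standard.

Alcove-folded reps (p=19, 16 weights, presented ϖ-order):

    1: (16, 3)
    2: (16, 2)
    3: (16, 3)
    4: (1, 18)
    5: (16, 3)
    6: (16, 2)
    7: (3, 4)
    8: (3, 4)
    9: (16, 3)
    10: (3, 4)
    11: (1, 13)
    12: (16, 2)
    13: (1, 18)
    14: (16, 2)
    15: (16, 3)
    16: (16, 2)

Grouping the 16 weights by Ā_19-representative: 5 linkage classes.

[[1, 3, 5, 9, 15], [2, 6, 12, 14, 16], [4, 13], [7, 8, 10], [11]]


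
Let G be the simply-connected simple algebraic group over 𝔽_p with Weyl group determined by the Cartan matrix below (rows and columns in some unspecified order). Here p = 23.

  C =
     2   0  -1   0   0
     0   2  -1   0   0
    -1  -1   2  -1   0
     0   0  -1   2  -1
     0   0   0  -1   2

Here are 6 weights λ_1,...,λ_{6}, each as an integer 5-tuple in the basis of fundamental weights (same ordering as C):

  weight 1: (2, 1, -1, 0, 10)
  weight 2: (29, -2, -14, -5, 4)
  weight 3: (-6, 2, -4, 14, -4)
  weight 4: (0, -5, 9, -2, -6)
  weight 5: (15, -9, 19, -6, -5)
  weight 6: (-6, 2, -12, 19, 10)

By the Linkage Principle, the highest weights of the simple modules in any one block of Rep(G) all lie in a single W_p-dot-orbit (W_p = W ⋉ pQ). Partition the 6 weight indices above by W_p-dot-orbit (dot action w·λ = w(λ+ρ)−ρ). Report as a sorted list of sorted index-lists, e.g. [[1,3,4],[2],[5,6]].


Dynkin diagram of C (from the 8 off-diagonal −1 entries): D_5.

Alcove-folded reps (p=23, 6 weights, presented ϖ-order):

  λ_1+ρ ↦ (3, 2, 0, 1, 11) · λ_2+ρ ↦ (1, 4, 0, 5, 1) · λ_3+ρ ↦ (3, 5, 0, 4, 3) · λ_4+ρ ↦ (1, 4, 0, 5, 1) · λ_5+ρ ↦ (3, 5, 0, 4, 3) · λ_6+ρ ↦ (3, 5, 0, 4, 3)

3 distinct reps among the 6 weights ⇒ 3 W_23-linkage classes:

[[1], [2, 4], [3, 5, 6]]


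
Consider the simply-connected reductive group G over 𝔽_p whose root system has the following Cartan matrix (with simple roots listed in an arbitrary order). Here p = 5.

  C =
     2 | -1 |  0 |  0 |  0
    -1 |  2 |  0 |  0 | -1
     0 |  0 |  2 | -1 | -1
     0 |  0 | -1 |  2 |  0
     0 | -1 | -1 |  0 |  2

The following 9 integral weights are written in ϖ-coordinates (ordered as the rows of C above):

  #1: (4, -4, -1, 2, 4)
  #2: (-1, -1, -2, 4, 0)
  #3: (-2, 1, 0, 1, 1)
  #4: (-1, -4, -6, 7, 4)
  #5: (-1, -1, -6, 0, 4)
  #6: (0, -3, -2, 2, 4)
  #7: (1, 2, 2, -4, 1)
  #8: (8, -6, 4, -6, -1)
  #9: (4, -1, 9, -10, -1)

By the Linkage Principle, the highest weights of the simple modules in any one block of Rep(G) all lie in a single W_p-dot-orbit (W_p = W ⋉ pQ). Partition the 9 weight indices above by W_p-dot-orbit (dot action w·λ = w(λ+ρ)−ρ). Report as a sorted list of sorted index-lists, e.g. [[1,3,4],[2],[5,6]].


Dynkin diagram of C (from the 8 off-diagonal −1 entries): A_5.

Each λ_j+ρ reduced to Ā_5; 5-tuples below use C's row order:

  [1] (3, 0, 2, 0, 0)
  [2] (0, 0, 1, 4, 0)
  [3] (1, 0, 1, 0, 2)
  [4] (3, 0, 2, 0, 0)
  [5] (0, 0, 1, 4, 0)
  [6] (1, 0, 1, 0, 2)
  [7] (3, 0, 2, 0, 0)
  [8] (0, 0, 1, 4, 0)
  [9] (0, 0, 1, 4, 0)

Grouping the 9 weights by Ā_5-representative: 3 linkage classes.

[[1, 4, 7], [2, 5, 8, 9], [3, 6]]


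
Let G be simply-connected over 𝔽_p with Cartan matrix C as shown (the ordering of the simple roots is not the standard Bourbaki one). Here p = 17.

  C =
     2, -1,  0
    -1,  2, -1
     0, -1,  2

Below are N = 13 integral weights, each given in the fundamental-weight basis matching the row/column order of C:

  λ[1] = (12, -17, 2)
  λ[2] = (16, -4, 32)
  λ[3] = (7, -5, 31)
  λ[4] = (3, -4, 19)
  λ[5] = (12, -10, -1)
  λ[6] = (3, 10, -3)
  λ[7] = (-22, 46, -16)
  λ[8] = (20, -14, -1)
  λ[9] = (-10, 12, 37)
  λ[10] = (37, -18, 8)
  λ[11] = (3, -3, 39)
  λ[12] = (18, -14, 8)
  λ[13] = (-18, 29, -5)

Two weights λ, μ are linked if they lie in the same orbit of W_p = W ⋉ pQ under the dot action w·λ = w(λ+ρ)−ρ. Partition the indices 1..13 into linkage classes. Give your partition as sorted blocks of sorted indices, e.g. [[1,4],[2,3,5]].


Cartan matrix: type A_3 (|W|=24); un-permuting the 3 rows.

Ā_17 reps of the 13 weights (A_3, coords as presented):

  λ_1 → (3, 0, 13);  λ_2 → (3, 0, 13);  λ_3 → (4, 9, 2);  λ_4 → (3, 0, 13);  λ_5 → (4, 0, 9);  λ_6 → (4, 9, 2);  λ_7 → (4, 9, 2);  λ_8 → (4, 0, 9);  λ_9 → (4, 0, 9);  λ_10 → (4, 0, 9);  λ_11 → (4, 9, 2);  λ_12 → (4, 9, 2);  λ_13 → (4, 0, 9)

3 distinct reps among the 13 weights ⇒ 3 W_17-linkage classes:

[[1, 2, 4], [3, 6, 7, 11, 12], [5, 8, 9, 10, 13]]


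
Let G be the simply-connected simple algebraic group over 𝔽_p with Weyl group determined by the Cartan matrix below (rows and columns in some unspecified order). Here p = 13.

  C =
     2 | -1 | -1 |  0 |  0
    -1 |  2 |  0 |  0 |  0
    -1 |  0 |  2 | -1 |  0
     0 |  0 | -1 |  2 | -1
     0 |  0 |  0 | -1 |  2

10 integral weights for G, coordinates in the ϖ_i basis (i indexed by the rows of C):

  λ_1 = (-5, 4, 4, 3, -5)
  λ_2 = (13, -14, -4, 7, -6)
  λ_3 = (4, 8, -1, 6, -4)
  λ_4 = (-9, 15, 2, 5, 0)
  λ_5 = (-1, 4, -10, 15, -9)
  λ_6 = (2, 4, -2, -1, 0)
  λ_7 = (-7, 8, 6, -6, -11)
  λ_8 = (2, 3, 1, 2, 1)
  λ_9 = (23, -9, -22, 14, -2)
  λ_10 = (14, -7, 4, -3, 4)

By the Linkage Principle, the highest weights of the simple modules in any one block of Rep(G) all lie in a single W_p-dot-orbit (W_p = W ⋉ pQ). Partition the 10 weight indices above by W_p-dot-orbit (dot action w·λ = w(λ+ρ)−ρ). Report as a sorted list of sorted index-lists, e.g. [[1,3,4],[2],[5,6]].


Dynkin diagram of C (from the 8 off-diagonal −1 entries): A_5.

Alcove-folded reps (p=13, 10 weights, presented ϖ-order):

    1: (4, 1, 1, 0, 4)
    2: (2, 5, 0, 1, 0)
    3: (4, 1, 1, 0, 4)
    4: (3, 3, 2, 3, 1)
    5: (4, 1, 1, 0, 4)
    6: (2, 5, 0, 1, 0)
    7: (3, 3, 2, 3, 1)
    8: (3, 3, 2, 3, 1)
    9: (3, 3, 2, 3, 1)
    10: (3, 3, 2, 3, 1)

Linkage partition of the 10 weights (3 classes, p=13):

[[1, 3, 5], [2, 6], [4, 7, 8, 9, 10]]


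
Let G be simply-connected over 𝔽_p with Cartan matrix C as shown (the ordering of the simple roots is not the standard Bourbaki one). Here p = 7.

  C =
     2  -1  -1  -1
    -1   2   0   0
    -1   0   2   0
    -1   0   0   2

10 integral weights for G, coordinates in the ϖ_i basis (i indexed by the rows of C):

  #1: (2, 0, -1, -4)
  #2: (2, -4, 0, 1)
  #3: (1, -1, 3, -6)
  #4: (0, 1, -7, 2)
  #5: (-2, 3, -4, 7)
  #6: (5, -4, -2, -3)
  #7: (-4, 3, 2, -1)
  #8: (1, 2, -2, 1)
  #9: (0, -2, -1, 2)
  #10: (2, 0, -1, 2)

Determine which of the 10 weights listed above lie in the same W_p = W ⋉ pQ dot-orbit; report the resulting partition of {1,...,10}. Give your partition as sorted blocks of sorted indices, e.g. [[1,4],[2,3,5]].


Cartan matrix: type D_4 (|W|=192); un-permuting the 4 rows.

Alcove-folded reps (p=7, 10 weights, presented ϖ-order):

  1: (0, 1, 0, 3) · 2: (0, 3, 1, 2) · 3: (0, 3, 1, 2) · 4: (0, 3, 1, 2) · 5: (0, 1, 0, 3) · 6: (0, 3, 1, 2) · 7: (0, 1, 0, 3) · 8: (0, 3, 1, 2) · 9: (0, 1, 0, 3) · 10: (0, 1, 0, 3)

These 10 weights hit 2 W_7-dot-orbits; sizes (5, 5):

[[1, 5, 7, 9, 10], [2, 3, 4, 6, 8]]


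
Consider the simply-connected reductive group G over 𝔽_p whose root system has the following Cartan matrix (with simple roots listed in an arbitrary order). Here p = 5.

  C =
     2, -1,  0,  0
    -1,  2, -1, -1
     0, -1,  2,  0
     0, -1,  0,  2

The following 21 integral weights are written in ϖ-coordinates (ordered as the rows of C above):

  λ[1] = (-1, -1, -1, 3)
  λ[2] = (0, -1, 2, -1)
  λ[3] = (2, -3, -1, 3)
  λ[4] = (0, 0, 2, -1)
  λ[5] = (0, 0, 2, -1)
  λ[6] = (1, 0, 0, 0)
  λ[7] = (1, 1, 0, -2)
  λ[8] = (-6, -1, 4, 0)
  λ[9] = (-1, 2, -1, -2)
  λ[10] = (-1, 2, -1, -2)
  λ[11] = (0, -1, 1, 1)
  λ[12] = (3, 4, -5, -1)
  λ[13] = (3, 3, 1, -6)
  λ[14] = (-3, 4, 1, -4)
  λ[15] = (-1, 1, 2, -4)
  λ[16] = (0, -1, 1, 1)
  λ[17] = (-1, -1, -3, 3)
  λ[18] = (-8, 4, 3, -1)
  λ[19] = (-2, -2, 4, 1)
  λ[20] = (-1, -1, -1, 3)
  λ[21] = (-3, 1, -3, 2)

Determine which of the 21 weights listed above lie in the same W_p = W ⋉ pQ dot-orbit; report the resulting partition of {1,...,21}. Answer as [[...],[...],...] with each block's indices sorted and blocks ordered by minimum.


Dynkin diagram of C (from the 6 off-diagonal −1 entries): D_4.

λ_j+ρ reflected into Ā_5 (⟨·,θ^∨⟩≤5); 4-tuples as given:

    1: (0, 0, 0, 4)
    2: (1, 0, 3, 0)
    3: (1, 0, 2, 2)
    4: (1, 0, 3, 0)
    5: (1, 0, 3, 0)
    6: (2, 0, 1, 1)
    7: (2, 0, 1, 1)
    8: (0, 0, 0, 4)
    9: (0, 2, 0, 1)
    10: (0, 2, 0, 1)
    11: (1, 0, 2, 2)
    12: (0, 0, 0, 4)
    13: (1, 0, 3, 0)
    14: (0, 2, 0, 1)
    15: (1, 0, 2, 2)
    16: (1, 0, 2, 2)
    17: (2, 0, 0, 2)
    18: (1, 0, 2, 2)
    19: (1, 0, 3, 0)
    20: (0, 0, 0, 4)
    21: (0, 2, 0, 1)

Partition of {1..21} into 6 W_5-dot-orbits:

[[1, 8, 12, 20], [2, 4, 5, 13, 19], [3, 11, 15, 16, 18], [6, 7], [9, 10, 14, 21], [17]]


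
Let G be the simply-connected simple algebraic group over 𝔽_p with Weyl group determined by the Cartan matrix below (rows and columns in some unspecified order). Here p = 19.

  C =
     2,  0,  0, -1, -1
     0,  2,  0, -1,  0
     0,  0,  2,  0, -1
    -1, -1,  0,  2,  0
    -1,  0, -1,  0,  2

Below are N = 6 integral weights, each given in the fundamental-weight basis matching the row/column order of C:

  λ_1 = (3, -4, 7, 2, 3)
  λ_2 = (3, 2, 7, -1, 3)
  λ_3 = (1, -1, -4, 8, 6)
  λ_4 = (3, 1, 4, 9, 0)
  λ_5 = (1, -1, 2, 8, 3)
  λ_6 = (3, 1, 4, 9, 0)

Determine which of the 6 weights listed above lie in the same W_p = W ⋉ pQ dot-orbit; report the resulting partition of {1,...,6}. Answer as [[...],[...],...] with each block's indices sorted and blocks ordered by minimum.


Type A_5, rank 5, |W|=720; reorder rows/cols to standard.

Ā_19 reps of the 6 weights (A_5, coords as presented):

  [1] (4, 3, 8, 0, 4) · [2] (4, 3, 8, 0, 4) · [3] (2, 0, 3, 9, 4) · [4] (4, 1, 2, 9, 1) · [5] (2, 0, 3, 9, 4) · [6] (4, 1, 2, 9, 1)

These 6 weights hit 3 W_19-dot-orbits; sizes (2, 2, 2):

[[1, 2], [3, 5], [4, 6]]


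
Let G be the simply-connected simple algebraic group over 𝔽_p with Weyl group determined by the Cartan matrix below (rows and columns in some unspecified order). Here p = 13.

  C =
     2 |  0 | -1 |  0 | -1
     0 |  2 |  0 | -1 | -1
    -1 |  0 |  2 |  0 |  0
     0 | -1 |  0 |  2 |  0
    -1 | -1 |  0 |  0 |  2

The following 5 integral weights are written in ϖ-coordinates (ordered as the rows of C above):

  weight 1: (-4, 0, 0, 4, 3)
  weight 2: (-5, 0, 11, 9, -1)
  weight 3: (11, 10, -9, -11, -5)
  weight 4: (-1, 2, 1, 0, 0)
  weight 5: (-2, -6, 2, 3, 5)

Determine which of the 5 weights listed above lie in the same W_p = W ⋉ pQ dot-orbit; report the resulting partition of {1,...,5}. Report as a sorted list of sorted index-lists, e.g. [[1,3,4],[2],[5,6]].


Root system A_5: the 5×5 matrix C matches after relabeling.

Each λ_j+ρ reduced to Ā_13; 5-tuples below use C's row order:

  [1] (1, 1, 2, 5, 1) · [2] (0, 3, 2, 1, 1) · [3] (0, 3, 2, 1, 1) · [4] (0, 3, 2, 1, 1) · [5] (1, 4, 2, 1, 0)

Grouping the 5 weights by Ā_13-representative: 3 linkage classes.

[[1], [2, 3, 4], [5]]


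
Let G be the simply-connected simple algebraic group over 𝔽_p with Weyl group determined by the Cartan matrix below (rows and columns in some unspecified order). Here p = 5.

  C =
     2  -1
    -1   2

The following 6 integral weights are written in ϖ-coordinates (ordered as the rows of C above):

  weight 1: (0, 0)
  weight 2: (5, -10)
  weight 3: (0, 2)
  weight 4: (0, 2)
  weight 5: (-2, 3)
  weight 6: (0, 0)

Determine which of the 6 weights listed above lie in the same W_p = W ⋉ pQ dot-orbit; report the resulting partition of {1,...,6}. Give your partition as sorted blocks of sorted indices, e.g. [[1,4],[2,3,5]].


Dynkin diagram of C (from the 2 off-diagonal −1 entries): A_2.

Ā_5 reps of the 6 weights (A_2, coords as presented):

  λ_1+ρ ↦ (1, 1);  λ_2+ρ ↦ (1, 1);  λ_3+ρ ↦ (1, 3);  λ_4+ρ ↦ (1, 3);  λ_5+ρ ↦ (1, 3);  λ_6+ρ ↦ (1, 1)

2 distinct reps among the 6 weights ⇒ 2 W_5-linkage classes:

[[1, 2, 6], [3, 4, 5]]


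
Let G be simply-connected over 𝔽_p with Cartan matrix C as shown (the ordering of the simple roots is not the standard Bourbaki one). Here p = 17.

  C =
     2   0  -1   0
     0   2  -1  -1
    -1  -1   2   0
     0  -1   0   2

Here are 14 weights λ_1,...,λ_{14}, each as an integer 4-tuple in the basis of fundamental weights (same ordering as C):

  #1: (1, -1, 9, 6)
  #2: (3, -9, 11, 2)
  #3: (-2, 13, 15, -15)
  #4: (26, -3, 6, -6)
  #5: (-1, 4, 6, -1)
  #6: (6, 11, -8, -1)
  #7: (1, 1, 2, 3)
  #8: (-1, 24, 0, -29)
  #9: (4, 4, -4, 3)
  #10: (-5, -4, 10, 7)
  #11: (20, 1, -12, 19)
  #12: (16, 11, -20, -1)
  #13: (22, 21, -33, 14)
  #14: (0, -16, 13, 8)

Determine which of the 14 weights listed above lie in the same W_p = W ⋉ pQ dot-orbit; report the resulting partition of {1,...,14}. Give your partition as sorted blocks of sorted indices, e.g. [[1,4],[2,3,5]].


Type A_4, rank 4, |W|=120; reorder rows/cols to standard.

Alcove-folded reps (p=17, 14 weights, presented ϖ-order):

    λ_1 → (0, 0, 10, 5)
    λ_2 → (4, 3, 4, 5)
    λ_3 → (12, 0, 3, 1)
    λ_4 → (0, 0, 10, 5)
    λ_5 → (0, 5, 7, 0)
    λ_6 → (0, 5, 7, 0)
    λ_7 → (2, 2, 3, 4)
    λ_8 → (0, 8, 1, 6)
    λ_9 → (2, 2, 3, 4)
    λ_10 → (4, 3, 4, 5)
    λ_11 → (2, 2, 3, 4)
    λ_12 → (0, 0, 10, 5)
    λ_13 → (2, 2, 3, 4)
    λ_14 → (0, 8, 1, 6)

The 14 indices split into 6 linkage classes (same alcove rep ⇔ same W_17-dot-orbit):

[[1, 4, 12], [2, 10], [3], [5, 6], [7, 9, 11, 13], [8, 14]]


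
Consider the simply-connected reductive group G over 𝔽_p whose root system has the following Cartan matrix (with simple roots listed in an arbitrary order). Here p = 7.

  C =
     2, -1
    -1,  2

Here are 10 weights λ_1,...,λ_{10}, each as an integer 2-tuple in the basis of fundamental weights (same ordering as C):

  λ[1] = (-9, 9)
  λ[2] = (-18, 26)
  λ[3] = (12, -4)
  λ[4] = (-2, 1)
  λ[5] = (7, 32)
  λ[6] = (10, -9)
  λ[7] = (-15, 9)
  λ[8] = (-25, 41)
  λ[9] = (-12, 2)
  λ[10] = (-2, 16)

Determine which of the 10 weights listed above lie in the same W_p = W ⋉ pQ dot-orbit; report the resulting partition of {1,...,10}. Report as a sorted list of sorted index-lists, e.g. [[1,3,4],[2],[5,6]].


A_2 Cartan matrix, 2 simple roots permuted; ρ=(1,1).

W_7-reps of the 10 weights in Ā_7 (same 2-coord order as C):

  λ_1 → (4, 1) · λ_2 → (1, 3) · λ_3 → (1, 3) · λ_4 → (1, 1) · λ_5 → (1, 5) · λ_6 → (1, 3) · λ_7 → (0, 3) · λ_8 → (0, 3) · λ_9 → (1, 3) · λ_10 → (4, 1)

These 10 weights hit 5 W_7-dot-orbits; sizes (2, 4, 1, 1, 2):

[[1, 10], [2, 3, 6, 9], [4], [5], [7, 8]]


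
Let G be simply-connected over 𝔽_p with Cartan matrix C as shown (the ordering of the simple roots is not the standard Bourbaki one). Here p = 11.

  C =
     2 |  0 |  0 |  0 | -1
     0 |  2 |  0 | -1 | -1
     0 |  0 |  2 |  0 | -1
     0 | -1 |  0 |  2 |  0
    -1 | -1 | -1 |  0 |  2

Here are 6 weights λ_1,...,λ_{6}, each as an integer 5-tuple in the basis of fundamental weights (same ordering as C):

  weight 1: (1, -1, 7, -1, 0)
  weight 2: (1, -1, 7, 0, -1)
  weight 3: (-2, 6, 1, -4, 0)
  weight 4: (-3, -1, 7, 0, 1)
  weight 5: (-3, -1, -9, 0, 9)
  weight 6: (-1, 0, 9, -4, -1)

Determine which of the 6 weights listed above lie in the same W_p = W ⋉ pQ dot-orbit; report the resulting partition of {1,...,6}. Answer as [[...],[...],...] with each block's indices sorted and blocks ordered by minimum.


Root system D_5: the 5×5 matrix C matches after relabeling.

Folding the 6 weights λ_j+ρ into Ā_11 (reps in the given 5-coord order):

  λ_1 → (2, 0, 8, 1, 0);  λ_2 → (2, 0, 8, 1, 0);  λ_3 → (1, 1, 2, 3, 0);  λ_4 → (2, 0, 8, 1, 0);  λ_5 → (2, 0, 8, 1, 0);  λ_6 → (2, 0, 8, 1, 0)

Grouping the 6 weights by Ā_11-representative: 2 linkage classes.

[[1, 2, 4, 5, 6], [3]]


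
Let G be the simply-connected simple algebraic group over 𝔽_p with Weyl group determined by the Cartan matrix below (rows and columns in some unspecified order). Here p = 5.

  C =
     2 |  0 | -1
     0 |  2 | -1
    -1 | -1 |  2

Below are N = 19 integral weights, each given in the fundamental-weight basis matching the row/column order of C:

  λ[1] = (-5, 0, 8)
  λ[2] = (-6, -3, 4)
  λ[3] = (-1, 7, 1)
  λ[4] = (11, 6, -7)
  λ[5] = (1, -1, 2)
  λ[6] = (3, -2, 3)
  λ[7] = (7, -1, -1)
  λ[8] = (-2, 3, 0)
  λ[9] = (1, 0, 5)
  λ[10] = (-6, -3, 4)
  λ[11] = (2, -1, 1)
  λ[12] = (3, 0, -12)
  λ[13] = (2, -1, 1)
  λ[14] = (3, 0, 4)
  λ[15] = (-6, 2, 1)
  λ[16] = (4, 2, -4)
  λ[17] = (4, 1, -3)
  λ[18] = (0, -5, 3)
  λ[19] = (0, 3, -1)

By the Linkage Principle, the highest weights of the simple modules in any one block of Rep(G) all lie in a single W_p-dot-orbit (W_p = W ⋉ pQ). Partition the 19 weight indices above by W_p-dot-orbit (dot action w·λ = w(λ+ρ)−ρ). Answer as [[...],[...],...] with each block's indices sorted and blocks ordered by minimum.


Dynkin diagram of C (from the 4 off-diagonal −1 entries): A_3.

Each λ_j+ρ reduced to Ā_5; 3-tuples below use C's row order:

    1: (1, 4, 0)
    2: (3, 0, 2)
    3: (2, 0, 3)
    4: (1, 2, 1)
    5: (2, 0, 3)
    6: (1, 2, 1)
    7: (2, 0, 3)
    8: (1, 4, 0)
    9: (1, 2, 1)
    10: (3, 0, 2)
    11: (3, 0, 2)
    12: (3, 0, 1)
    13: (3, 0, 2)
    14: (1, 4, 0)
    15: (2, 0, 3)
    16: (2, 0, 3)
    17: (3, 0, 2)
    18: (1, 4, 0)
    19: (1, 4, 0)

5 distinct reps among the 19 weights ⇒ 5 W_5-linkage classes:

[[1, 8, 14, 18, 19], [2, 10, 11, 13, 17], [3, 5, 7, 15, 16], [4, 6, 9], [12]]


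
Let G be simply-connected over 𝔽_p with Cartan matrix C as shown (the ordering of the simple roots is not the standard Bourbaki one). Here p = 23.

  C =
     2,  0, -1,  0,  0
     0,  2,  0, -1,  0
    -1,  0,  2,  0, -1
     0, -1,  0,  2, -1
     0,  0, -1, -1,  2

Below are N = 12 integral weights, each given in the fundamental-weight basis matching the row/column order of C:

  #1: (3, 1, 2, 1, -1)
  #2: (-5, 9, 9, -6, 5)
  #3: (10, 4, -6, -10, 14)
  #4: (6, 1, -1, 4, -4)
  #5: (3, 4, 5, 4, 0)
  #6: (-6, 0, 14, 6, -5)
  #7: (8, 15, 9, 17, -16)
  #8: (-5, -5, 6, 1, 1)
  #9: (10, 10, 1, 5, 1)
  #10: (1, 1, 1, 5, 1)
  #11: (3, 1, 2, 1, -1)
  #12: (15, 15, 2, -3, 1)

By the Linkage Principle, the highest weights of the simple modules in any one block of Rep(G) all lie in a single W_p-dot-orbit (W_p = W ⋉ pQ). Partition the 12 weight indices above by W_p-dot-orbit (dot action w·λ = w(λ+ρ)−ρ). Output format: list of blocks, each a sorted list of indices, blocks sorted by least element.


A_5 Cartan matrix, 5 simple roots permuted; ρ=(1,1,1,1,1).

Alcove-folded reps (p=23, 12 weights, presented ϖ-order):

  λ_1+ρ ↦ (4, 2, 3, 2, 0) · λ_2+ρ ↦ (4, 5, 6, 5, 1) · λ_3+ρ ↦ (6, 4, 5, 5, 1) · λ_4+ρ ↦ (4, 2, 3, 2, 0) · λ_5+ρ ↦ (4, 5, 6, 5, 1) · λ_6+ρ ↦ (5, 1, 6, 3, 4) · λ_7+ρ ↦ (5, 1, 6, 3, 4) · λ_8+ρ ↦ (4, 2, 3, 2, 0) · λ_9+ρ ↦ (2, 2, 2, 6, 2) · λ_10+ρ ↦ (2, 2, 2, 6, 2) · λ_11+ρ ↦ (4, 2, 3, 2, 0) · λ_12+ρ ↦ (4, 2, 3, 2, 0)

Linkage partition of the 12 weights (5 classes, p=23):

[[1, 4, 8, 11, 12], [2, 5], [3], [6, 7], [9, 10]]


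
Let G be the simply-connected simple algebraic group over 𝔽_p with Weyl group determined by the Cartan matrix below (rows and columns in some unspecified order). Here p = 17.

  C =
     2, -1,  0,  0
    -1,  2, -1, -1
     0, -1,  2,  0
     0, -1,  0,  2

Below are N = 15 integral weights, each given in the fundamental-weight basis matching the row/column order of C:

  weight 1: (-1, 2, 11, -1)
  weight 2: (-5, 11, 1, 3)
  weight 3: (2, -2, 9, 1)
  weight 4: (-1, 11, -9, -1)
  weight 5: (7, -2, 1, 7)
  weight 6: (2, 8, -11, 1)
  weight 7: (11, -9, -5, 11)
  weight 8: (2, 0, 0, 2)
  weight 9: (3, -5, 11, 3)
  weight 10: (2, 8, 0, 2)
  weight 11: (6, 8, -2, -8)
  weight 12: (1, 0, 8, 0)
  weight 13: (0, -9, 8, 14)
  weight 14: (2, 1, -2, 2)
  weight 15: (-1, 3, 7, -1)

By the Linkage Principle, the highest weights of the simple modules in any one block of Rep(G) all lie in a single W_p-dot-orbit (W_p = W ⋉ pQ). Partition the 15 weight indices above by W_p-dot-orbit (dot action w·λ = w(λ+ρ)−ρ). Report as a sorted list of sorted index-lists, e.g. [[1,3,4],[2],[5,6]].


Root system D_4: the 4×4 matrix C matches after relabeling.

λ_j+ρ reflected into Ā_17 (⟨·,θ^∨⟩≤17); 4-tuples as given:

    λ_1+ρ ↦ (0, 2, 12, 0)
    λ_2+ρ ↦ (3, 1, 1, 3)
    λ_3+ρ ↦ (2, 1, 9, 1)
    λ_4+ρ ↦ (0, 4, 8, 0)
    λ_5+ρ ↦ (7, 1, 1, 7)
    λ_6+ρ ↦ (2, 1, 9, 1)
    λ_7+ρ ↦ (0, 4, 8, 0)
    λ_8+ρ ↦ (3, 1, 1, 3)
    λ_9+ρ ↦ (0, 4, 8, 0)
    λ_10+ρ ↦ (3, 1, 1, 3)
    λ_11+ρ ↦ (7, 1, 1, 7)
    λ_12+ρ ↦ (2, 1, 9, 1)
    λ_13+ρ ↦ (7, 1, 1, 7)
    λ_14+ρ ↦ (3, 1, 1, 3)
    λ_15+ρ ↦ (0, 4, 8, 0)

5 distinct reps among the 15 weights ⇒ 5 W_17-linkage classes:

[[1], [2, 8, 10, 14], [3, 6, 12], [4, 7, 9, 15], [5, 11, 13]]


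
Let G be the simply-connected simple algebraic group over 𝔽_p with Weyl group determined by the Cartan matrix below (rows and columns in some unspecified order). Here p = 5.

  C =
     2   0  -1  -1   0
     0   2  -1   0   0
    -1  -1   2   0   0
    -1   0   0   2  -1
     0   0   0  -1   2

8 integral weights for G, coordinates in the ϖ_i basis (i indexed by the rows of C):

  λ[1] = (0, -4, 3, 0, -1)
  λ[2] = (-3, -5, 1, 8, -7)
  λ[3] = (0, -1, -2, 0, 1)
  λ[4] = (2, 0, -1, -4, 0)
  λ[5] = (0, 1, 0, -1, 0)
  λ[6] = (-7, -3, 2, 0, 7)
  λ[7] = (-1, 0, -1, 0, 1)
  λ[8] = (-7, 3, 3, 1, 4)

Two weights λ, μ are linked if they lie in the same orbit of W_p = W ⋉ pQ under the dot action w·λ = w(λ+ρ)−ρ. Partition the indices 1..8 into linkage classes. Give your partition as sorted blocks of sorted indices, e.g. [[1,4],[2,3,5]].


Dynkin diagram of C (from the 8 off-diagonal −1 entries): A_5.

λ_j+ρ reflected into Ā_5 (⟨·,θ^∨⟩≤5); 5-tuples as given:

  1: (1, 2, 1, 0, 1)
  2: (1, 2, 1, 0, 1)
  3: (0, 1, 0, 1, 2)
  4: (0, 1, 0, 1, 2)
  5: (1, 2, 1, 0, 1)
  6: (1, 2, 1, 0, 1)
  7: (0, 1, 0, 1, 2)
  8: (0, 1, 0, 1, 2)

Grouping the 8 weights by Ā_5-representative: 2 linkage classes.

[[1, 2, 5, 6], [3, 4, 7, 8]]


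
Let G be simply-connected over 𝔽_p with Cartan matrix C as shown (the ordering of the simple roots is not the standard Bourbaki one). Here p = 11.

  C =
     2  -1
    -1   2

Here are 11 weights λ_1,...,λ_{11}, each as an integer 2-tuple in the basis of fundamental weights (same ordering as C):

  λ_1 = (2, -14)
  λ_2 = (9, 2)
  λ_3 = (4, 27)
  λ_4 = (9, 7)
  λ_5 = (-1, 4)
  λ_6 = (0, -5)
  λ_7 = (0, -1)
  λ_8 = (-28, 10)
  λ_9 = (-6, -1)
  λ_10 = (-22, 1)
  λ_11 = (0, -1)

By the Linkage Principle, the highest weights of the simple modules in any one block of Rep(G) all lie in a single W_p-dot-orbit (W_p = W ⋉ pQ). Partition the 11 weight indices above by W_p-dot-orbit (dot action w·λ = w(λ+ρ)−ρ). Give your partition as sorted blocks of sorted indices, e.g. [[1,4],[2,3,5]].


Cartan matrix: type A_2 (|W|=6); un-permuting the 2 rows.

Folding the 11 weights λ_j+ρ into Ā_11 (reps in the given 2-coord order):

  λ_1 → (8, 1) · λ_2 → (8, 1) · λ_3 → (0, 5) · λ_4 → (3, 1) · λ_5 → (0, 5) · λ_6 → (3, 1) · λ_7 → (1, 0) · λ_8 → (0, 5) · λ_9 → (0, 5) · λ_10 → (8, 1) · λ_11 → (1, 0)

These 11 weights hit 4 W_11-dot-orbits; sizes (3, 4, 2, 2):

[[1, 2, 10], [3, 5, 8, 9], [4, 6], [7, 11]]


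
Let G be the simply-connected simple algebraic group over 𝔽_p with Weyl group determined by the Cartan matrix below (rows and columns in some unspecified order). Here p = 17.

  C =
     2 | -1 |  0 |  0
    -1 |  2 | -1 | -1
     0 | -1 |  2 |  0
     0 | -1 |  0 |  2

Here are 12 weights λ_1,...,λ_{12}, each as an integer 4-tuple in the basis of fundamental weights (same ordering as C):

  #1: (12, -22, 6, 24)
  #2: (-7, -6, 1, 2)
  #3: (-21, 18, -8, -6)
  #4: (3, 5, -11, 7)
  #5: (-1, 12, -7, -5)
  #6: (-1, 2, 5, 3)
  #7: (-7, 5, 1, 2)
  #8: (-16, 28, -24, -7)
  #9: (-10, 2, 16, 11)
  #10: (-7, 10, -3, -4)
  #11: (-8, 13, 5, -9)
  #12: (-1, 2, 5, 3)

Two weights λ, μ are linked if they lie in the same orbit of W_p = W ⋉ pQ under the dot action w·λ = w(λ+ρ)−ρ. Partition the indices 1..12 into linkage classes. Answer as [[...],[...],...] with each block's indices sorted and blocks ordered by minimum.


Root system D_4: the 4×4 matrix C matches after relabeling.

Ā_17 reps of the 12 weights (D_4, coords as presented):

  λ_1 → (0, 3, 6, 4);  λ_2 → (6, 0, 2, 3);  λ_3 → (4, 2, 3, 5);  λ_4 → (0, 3, 6, 4);  λ_5 → (0, 3, 6, 4);  λ_6 → (0, 3, 6, 4);  λ_7 → (6, 0, 2, 3);  λ_8 → (6, 0, 2, 3);  λ_9 → (6, 0, 2, 3);  λ_10 → (6, 0, 2, 3);  λ_11 → (4, 2, 3, 5);  λ_12 → (0, 3, 6, 4)

These 12 weights hit 3 W_17-dot-orbits; sizes (5, 5, 2):

[[1, 4, 5, 6, 12], [2, 7, 8, 9, 10], [3, 11]]


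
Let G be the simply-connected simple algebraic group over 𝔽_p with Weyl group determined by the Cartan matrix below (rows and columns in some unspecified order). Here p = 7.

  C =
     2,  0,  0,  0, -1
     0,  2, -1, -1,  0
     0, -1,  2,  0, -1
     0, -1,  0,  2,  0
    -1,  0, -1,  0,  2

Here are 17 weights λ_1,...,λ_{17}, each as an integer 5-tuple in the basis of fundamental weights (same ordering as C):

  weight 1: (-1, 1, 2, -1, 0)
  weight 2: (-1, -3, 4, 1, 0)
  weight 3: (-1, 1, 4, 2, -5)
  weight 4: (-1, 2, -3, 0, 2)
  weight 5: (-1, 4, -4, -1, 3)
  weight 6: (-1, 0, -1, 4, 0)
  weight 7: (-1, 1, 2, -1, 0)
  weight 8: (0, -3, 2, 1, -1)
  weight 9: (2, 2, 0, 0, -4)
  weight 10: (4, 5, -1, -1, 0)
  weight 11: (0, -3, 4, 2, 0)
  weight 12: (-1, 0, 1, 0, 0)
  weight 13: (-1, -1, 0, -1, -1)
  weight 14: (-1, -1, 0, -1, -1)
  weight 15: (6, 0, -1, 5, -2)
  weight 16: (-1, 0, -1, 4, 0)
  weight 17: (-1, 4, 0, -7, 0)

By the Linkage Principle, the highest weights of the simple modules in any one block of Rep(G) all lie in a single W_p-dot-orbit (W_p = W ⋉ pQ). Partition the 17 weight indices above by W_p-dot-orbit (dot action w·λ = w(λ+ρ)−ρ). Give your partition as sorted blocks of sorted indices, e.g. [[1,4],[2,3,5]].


C ↔ A_5 under row/col permutation; |W(A_5)| = 720.

Ā_7 reps of the 17 weights (A_5, coords as presented):

  λ_1 → (0, 2, 3, 0, 1)
  λ_2 → (0, 2, 3, 0, 1)
  λ_3 → (1, 2, 1, 0, 0)
  λ_4 → (0, 1, 2, 1, 1)
  λ_5 → (0, 2, 3, 0, 1)
  λ_6 → (0, 1, 0, 5, 1)
  λ_7 → (0, 2, 3, 0, 1)
  λ_8 → (1, 2, 1, 0, 0)
  λ_9 → (0, 1, 2, 1, 1)
  λ_10 → (0, 1, 0, 5, 1)
  λ_11 → (0, 2, 3, 0, 1)
  λ_12 → (0, 1, 2, 1, 1)
  λ_13 → (0, 0, 1, 0, 0)
  λ_14 → (0, 0, 1, 0, 0)
  λ_15 → (0, 0, 1, 0, 0)
  λ_16 → (0, 1, 0, 5, 1)
  λ_17 → (0, 1, 0, 5, 1)

Linkage partition of the 17 weights (5 classes, p=7):

[[1, 2, 5, 7, 11], [3, 8], [4, 9, 12], [6, 10, 16, 17], [13, 14, 15]]


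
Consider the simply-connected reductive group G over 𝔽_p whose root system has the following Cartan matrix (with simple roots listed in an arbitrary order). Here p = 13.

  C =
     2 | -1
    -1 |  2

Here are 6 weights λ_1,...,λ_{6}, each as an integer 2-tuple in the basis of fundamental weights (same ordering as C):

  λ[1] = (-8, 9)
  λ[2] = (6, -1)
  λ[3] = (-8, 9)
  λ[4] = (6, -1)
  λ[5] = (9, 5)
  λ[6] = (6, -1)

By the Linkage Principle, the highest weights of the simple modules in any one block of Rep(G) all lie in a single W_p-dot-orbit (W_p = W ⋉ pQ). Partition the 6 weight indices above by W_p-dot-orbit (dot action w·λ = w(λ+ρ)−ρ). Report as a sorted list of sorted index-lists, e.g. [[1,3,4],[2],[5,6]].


Cartan matrix: type A_2 (|W|=6); un-permuting the 2 rows.

W_13-reps of the 6 weights in Ā_13 (same 2-coord order as C):

  [1] (7, 3);  [2] (7, 0);  [3] (7, 3);  [4] (7, 0);  [5] (7, 3);  [6] (7, 0)

The 6 indices split into 2 linkage classes (same alcove rep ⇔ same W_13-dot-orbit):

[[1, 3, 5], [2, 4, 6]]


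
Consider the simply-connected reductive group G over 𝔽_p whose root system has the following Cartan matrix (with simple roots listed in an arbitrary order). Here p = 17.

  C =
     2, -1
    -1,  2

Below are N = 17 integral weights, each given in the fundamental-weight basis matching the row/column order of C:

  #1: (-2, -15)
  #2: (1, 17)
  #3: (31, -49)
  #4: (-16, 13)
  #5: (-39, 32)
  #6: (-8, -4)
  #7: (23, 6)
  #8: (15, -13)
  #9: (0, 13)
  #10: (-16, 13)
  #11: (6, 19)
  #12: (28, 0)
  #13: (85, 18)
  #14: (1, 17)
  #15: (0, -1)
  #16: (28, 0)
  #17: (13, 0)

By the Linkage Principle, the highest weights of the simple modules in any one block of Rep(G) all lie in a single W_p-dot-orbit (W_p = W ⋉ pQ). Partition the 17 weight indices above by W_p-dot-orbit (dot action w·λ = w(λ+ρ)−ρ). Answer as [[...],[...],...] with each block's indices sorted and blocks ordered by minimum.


Cartan matrix: type A_2 (|W|=6); un-permuting the 2 rows.

Folding the 17 weights λ_j+ρ into Ā_17 (reps in the given 2-coord order):

    λ_1+ρ ↦ (14, 1)
    λ_2+ρ ↦ (1, 14)
    λ_3+ρ ↦ (1, 14)
    λ_4+ρ ↦ (14, 1)
    λ_5+ρ ↦ (4, 12)
    λ_6+ρ ↦ (3, 7)
    λ_7+ρ ↦ (3, 7)
    λ_8+ρ ↦ (4, 12)
    λ_9+ρ ↦ (1, 14)
    λ_10+ρ ↦ (14, 1)
    λ_11+ρ ↦ (3, 7)
    λ_12+ρ ↦ (4, 12)
    λ_13+ρ ↦ (14, 1)
    λ_14+ρ ↦ (1, 14)
    λ_15+ρ ↦ (1, 0)
    λ_16+ρ ↦ (4, 12)
    λ_17+ρ ↦ (14, 1)

The 17 indices split into 5 linkage classes (same alcove rep ⇔ same W_17-dot-orbit):

[[1, 4, 10, 13, 17], [2, 3, 9, 14], [5, 8, 12, 16], [6, 7, 11], [15]]
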